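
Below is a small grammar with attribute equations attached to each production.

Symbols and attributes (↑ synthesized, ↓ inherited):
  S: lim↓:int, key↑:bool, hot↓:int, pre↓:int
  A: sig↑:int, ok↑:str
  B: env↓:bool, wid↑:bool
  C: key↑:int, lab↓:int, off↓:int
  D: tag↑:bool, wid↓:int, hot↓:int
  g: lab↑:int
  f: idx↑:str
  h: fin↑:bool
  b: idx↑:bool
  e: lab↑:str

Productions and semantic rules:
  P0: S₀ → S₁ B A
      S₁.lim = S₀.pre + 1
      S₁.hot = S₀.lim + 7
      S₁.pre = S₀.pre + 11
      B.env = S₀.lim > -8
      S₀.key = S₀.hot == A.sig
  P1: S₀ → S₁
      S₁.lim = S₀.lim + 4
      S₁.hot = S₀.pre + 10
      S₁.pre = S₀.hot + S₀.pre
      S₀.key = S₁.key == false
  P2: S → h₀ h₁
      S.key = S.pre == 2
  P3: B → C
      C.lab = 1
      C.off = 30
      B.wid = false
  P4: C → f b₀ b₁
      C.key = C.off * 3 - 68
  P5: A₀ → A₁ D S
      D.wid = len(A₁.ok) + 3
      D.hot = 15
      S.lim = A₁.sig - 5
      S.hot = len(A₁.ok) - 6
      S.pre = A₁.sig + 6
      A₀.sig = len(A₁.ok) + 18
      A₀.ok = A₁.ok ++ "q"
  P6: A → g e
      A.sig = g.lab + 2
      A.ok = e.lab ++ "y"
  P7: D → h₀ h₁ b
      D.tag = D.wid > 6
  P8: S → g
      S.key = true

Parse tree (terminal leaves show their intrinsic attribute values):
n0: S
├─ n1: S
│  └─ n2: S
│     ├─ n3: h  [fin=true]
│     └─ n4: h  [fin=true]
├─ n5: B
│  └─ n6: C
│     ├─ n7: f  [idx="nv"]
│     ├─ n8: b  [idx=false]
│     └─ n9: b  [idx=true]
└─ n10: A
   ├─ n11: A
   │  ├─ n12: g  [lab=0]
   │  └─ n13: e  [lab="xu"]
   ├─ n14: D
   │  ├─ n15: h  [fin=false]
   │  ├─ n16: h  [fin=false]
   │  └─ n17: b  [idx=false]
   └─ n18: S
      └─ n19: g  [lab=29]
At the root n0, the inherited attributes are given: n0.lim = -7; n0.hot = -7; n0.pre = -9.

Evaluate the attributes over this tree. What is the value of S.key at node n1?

false

1. n0.lim = -7  [given at root]
2. n0.hot = -7  [given at root]
3. n0.pre = -9  [given at root]
4. n1.lim = -8  [S₀.pre + 1]
5. n1.hot = 0  [S₀.lim + 7]
6. n1.pre = 2  [S₀.pre + 11]
7. n2.lim = -4  [S₀.lim + 4]
8. n2.hot = 12  [S₀.pre + 10]
9. n2.pre = 2  [S₀.hot + S₀.pre]
10. n3.fin = true  [terminal]
11. n4.fin = true  [terminal]
12. n2.key = true  [S.pre == 2]
13. n1.key = false  [S₁.key == false]
14. n5.env = true  [S₀.lim > -8]
15. n6.lab = 1  [1]
16. n6.off = 30  [30]
17. n7.idx = "nv"  [terminal]
18. n8.idx = false  [terminal]
19. n9.idx = true  [terminal]
20. n6.key = 22  [C.off * 3 - 68]
21. n5.wid = false  [false]
22. n12.lab = 0  [terminal]
23. n13.lab = "xu"  [terminal]
24. n11.sig = 2  [g.lab + 2]
25. n11.ok = "xuy"  [e.lab ++ "y"]
26. n14.wid = 6  [len(A₁.ok) + 3]
27. n14.hot = 15  [15]
28. n15.fin = false  [terminal]
29. n16.fin = false  [terminal]
30. n17.idx = false  [terminal]
31. n14.tag = false  [D.wid > 6]
32. n18.lim = -3  [A₁.sig - 5]
33. n18.hot = -3  [len(A₁.ok) - 6]
34. n18.pre = 8  [A₁.sig + 6]
35. n19.lab = 29  [terminal]
36. n18.key = true  [true]
37. n10.sig = 21  [len(A₁.ok) + 18]
38. n10.ok = "xuyq"  [A₁.ok ++ "q"]
39. n0.key = false  [S₀.hot == A.sig]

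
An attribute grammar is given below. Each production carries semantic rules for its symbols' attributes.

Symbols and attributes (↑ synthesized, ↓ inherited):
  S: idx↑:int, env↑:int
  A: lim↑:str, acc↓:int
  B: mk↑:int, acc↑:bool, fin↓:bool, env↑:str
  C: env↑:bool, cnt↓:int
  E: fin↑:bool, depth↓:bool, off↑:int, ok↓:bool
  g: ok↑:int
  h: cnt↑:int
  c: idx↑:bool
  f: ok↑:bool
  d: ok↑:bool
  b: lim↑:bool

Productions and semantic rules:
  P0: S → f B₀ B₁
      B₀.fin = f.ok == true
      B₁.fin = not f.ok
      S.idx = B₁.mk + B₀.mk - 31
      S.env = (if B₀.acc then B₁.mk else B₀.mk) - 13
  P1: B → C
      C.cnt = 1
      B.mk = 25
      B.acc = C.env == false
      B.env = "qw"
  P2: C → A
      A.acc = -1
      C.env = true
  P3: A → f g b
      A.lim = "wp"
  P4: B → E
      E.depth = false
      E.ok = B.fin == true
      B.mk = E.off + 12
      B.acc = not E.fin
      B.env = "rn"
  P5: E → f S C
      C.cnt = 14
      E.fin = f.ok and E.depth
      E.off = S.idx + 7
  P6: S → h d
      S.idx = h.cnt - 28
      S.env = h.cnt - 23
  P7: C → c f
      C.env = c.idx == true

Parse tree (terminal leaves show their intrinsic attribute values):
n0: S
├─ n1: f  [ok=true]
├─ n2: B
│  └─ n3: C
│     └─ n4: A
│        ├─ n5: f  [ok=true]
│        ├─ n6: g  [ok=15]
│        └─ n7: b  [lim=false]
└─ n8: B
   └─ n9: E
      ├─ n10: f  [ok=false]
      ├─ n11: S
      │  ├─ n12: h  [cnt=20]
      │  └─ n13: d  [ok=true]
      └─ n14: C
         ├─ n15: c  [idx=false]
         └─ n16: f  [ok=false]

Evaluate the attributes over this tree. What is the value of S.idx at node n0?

1. n1.ok = true  [terminal]
2. n2.fin = true  [f.ok == true]
3. n3.cnt = 1  [1]
4. n4.acc = -1  [-1]
5. n5.ok = true  [terminal]
6. n6.ok = 15  [terminal]
7. n7.lim = false  [terminal]
8. n4.lim = "wp"  ["wp"]
9. n3.env = true  [true]
10. n2.mk = 25  [25]
11. n2.acc = false  [C.env == false]
12. n2.env = "qw"  ["qw"]
13. n8.fin = false  [not f.ok]
14. n9.depth = false  [false]
15. n9.ok = false  [B.fin == true]
16. n10.ok = false  [terminal]
17. n12.cnt = 20  [terminal]
18. n13.ok = true  [terminal]
19. n11.idx = -8  [h.cnt - 28]
20. n11.env = -3  [h.cnt - 23]
21. n14.cnt = 14  [14]
22. n15.idx = false  [terminal]
23. n16.ok = false  [terminal]
24. n14.env = false  [c.idx == true]
25. n9.fin = false  [f.ok and E.depth]
26. n9.off = -1  [S.idx + 7]
27. n8.mk = 11  [E.off + 12]
28. n8.acc = true  [not E.fin]
29. n8.env = "rn"  ["rn"]
30. n0.idx = 5  [B₁.mk + B₀.mk - 31]
31. n0.env = 12  [(if B₀.acc then B₁.mk else B₀.mk) - 13]

5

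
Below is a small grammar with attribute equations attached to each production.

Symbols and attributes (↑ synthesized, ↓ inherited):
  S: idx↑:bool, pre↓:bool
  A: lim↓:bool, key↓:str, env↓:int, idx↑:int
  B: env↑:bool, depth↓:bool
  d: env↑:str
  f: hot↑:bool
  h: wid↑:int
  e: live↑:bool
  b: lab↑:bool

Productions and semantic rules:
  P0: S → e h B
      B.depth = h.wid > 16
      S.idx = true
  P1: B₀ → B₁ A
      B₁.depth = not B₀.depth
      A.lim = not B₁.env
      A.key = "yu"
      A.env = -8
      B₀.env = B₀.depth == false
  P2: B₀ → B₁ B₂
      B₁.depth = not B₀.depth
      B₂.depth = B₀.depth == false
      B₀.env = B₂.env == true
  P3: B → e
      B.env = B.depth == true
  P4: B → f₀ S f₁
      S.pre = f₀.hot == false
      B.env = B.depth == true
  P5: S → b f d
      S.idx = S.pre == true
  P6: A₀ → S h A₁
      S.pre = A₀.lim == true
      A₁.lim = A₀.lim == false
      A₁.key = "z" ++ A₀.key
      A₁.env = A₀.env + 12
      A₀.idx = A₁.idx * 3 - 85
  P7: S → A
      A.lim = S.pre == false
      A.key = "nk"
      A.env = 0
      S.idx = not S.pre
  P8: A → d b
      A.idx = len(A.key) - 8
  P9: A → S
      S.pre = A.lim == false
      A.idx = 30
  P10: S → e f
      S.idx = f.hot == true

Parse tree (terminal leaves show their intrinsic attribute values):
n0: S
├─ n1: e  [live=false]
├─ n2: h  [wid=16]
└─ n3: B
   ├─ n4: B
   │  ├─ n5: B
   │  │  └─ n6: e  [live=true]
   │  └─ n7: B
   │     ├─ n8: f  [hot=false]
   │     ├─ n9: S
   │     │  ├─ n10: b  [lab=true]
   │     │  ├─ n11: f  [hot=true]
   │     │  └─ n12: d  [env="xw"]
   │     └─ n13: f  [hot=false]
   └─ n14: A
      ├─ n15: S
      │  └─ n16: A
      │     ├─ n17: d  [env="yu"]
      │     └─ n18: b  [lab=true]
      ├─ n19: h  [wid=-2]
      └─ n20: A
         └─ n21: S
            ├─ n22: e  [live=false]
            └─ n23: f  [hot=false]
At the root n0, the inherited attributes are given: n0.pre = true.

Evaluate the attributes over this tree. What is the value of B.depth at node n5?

1. n0.pre = true  [given at root]
2. n1.live = false  [terminal]
3. n2.wid = 16  [terminal]
4. n3.depth = false  [h.wid > 16]
5. n4.depth = true  [not B₀.depth]
6. n5.depth = false  [not B₀.depth]
7. n6.live = true  [terminal]
8. n5.env = false  [B.depth == true]
9. n7.depth = false  [B₀.depth == false]
10. n8.hot = false  [terminal]
11. n9.pre = true  [f₀.hot == false]
12. n10.lab = true  [terminal]
13. n11.hot = true  [terminal]
14. n12.env = "xw"  [terminal]
15. n9.idx = true  [S.pre == true]
16. n13.hot = false  [terminal]
17. n7.env = false  [B.depth == true]
18. n4.env = false  [B₂.env == true]
19. n14.lim = true  [not B₁.env]
20. n14.key = "yu"  ["yu"]
21. n14.env = -8  [-8]
22. n15.pre = true  [A₀.lim == true]
23. n16.lim = false  [S.pre == false]
24. n16.key = "nk"  ["nk"]
25. n16.env = 0  [0]
26. n17.env = "yu"  [terminal]
27. n18.lab = true  [terminal]
28. n16.idx = -6  [len(A.key) - 8]
29. n15.idx = false  [not S.pre]
30. n19.wid = -2  [terminal]
31. n20.lim = false  [A₀.lim == false]
32. n20.key = "zyu"  ["z" ++ A₀.key]
33. n20.env = 4  [A₀.env + 12]
34. n21.pre = true  [A.lim == false]
35. n22.live = false  [terminal]
36. n23.hot = false  [terminal]
37. n21.idx = false  [f.hot == true]
38. n20.idx = 30  [30]
39. n14.idx = 5  [A₁.idx * 3 - 85]
40. n3.env = true  [B₀.depth == false]
41. n0.idx = true  [true]

false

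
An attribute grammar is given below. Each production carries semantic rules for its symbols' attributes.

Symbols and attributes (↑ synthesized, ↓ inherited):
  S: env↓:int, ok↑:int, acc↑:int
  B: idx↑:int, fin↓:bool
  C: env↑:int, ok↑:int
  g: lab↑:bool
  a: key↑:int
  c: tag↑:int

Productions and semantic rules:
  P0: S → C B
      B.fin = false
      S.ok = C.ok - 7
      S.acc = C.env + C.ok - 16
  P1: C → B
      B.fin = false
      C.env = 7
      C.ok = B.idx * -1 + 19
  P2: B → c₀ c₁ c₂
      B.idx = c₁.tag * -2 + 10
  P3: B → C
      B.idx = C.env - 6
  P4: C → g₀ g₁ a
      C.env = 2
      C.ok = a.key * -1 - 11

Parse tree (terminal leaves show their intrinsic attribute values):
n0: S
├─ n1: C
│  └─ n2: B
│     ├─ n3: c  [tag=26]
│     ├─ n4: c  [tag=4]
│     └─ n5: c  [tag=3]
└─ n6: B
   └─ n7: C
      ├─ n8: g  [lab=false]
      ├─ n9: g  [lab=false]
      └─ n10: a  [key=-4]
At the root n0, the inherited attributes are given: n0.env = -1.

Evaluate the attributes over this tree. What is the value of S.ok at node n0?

10

1. n0.env = -1  [given at root]
2. n2.fin = false  [false]
3. n3.tag = 26  [terminal]
4. n4.tag = 4  [terminal]
5. n5.tag = 3  [terminal]
6. n2.idx = 2  [c₁.tag * -2 + 10]
7. n1.env = 7  [7]
8. n1.ok = 17  [B.idx * -1 + 19]
9. n6.fin = false  [false]
10. n8.lab = false  [terminal]
11. n9.lab = false  [terminal]
12. n10.key = -4  [terminal]
13. n7.env = 2  [2]
14. n7.ok = -7  [a.key * -1 - 11]
15. n6.idx = -4  [C.env - 6]
16. n0.ok = 10  [C.ok - 7]
17. n0.acc = 8  [C.env + C.ok - 16]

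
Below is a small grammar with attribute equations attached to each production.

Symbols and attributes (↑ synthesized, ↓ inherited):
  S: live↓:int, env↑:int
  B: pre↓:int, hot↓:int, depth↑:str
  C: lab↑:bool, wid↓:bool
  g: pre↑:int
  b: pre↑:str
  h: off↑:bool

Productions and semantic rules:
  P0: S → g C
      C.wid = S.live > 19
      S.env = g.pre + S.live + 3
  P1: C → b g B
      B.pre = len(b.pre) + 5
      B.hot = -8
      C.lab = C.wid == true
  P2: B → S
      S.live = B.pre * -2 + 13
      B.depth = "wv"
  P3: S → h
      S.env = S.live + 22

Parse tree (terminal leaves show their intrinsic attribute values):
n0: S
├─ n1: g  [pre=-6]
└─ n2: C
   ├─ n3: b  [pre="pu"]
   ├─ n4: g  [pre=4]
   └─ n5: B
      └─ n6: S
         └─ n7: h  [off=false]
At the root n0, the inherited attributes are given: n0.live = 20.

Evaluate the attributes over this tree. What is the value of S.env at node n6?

1. n0.live = 20  [given at root]
2. n1.pre = -6  [terminal]
3. n2.wid = true  [S.live > 19]
4. n3.pre = "pu"  [terminal]
5. n4.pre = 4  [terminal]
6. n5.pre = 7  [len(b.pre) + 5]
7. n5.hot = -8  [-8]
8. n6.live = -1  [B.pre * -2 + 13]
9. n7.off = false  [terminal]
10. n6.env = 21  [S.live + 22]
11. n5.depth = "wv"  ["wv"]
12. n2.lab = true  [C.wid == true]
13. n0.env = 17  [g.pre + S.live + 3]

21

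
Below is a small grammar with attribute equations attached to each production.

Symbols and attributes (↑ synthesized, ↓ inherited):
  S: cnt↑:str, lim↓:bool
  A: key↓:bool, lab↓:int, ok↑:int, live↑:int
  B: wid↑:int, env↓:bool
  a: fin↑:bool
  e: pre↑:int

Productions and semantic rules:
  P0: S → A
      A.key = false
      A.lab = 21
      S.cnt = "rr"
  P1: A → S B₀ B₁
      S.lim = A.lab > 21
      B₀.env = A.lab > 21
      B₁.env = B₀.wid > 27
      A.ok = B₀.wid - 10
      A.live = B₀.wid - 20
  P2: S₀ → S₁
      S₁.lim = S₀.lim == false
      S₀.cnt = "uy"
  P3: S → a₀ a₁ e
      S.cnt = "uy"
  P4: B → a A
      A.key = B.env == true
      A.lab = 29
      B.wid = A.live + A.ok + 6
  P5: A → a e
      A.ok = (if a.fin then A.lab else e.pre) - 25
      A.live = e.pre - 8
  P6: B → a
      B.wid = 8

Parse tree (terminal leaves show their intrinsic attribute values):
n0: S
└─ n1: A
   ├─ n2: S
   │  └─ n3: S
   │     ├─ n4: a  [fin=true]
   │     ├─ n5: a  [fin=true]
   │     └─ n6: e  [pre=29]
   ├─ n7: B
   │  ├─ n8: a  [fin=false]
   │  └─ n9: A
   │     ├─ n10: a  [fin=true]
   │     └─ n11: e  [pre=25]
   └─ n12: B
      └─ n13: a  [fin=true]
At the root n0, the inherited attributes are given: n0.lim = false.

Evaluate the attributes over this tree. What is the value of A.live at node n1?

1. n0.lim = false  [given at root]
2. n1.key = false  [false]
3. n1.lab = 21  [21]
4. n2.lim = false  [A.lab > 21]
5. n3.lim = true  [S₀.lim == false]
6. n4.fin = true  [terminal]
7. n5.fin = true  [terminal]
8. n6.pre = 29  [terminal]
9. n3.cnt = "uy"  ["uy"]
10. n2.cnt = "uy"  ["uy"]
11. n7.env = false  [A.lab > 21]
12. n8.fin = false  [terminal]
13. n9.key = false  [B.env == true]
14. n9.lab = 29  [29]
15. n10.fin = true  [terminal]
16. n11.pre = 25  [terminal]
17. n9.ok = 4  [(if a.fin then A.lab else e.pre) - 25]
18. n9.live = 17  [e.pre - 8]
19. n7.wid = 27  [A.live + A.ok + 6]
20. n12.env = false  [B₀.wid > 27]
21. n13.fin = true  [terminal]
22. n12.wid = 8  [8]
23. n1.ok = 17  [B₀.wid - 10]
24. n1.live = 7  [B₀.wid - 20]
25. n0.cnt = "rr"  ["rr"]

7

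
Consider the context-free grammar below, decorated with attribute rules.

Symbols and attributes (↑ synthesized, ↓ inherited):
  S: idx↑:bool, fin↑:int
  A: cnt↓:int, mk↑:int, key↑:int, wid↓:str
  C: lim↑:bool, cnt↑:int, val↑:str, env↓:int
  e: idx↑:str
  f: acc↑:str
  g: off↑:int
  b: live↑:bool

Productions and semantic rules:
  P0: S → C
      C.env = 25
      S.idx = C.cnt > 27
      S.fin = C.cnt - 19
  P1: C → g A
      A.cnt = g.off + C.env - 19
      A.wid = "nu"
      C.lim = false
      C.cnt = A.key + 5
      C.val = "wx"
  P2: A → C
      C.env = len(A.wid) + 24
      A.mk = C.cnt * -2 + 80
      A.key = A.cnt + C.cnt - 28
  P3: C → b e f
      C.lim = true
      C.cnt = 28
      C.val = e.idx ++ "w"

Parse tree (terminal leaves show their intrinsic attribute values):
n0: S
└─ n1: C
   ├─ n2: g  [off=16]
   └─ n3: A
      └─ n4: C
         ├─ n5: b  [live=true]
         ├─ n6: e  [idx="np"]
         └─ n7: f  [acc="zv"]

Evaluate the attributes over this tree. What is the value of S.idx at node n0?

1. n1.env = 25  [25]
2. n2.off = 16  [terminal]
3. n3.cnt = 22  [g.off + C.env - 19]
4. n3.wid = "nu"  ["nu"]
5. n4.env = 26  [len(A.wid) + 24]
6. n5.live = true  [terminal]
7. n6.idx = "np"  [terminal]
8. n7.acc = "zv"  [terminal]
9. n4.lim = true  [true]
10. n4.cnt = 28  [28]
11. n4.val = "npw"  [e.idx ++ "w"]
12. n3.mk = 24  [C.cnt * -2 + 80]
13. n3.key = 22  [A.cnt + C.cnt - 28]
14. n1.lim = false  [false]
15. n1.cnt = 27  [A.key + 5]
16. n1.val = "wx"  ["wx"]
17. n0.idx = false  [C.cnt > 27]
18. n0.fin = 8  [C.cnt - 19]

false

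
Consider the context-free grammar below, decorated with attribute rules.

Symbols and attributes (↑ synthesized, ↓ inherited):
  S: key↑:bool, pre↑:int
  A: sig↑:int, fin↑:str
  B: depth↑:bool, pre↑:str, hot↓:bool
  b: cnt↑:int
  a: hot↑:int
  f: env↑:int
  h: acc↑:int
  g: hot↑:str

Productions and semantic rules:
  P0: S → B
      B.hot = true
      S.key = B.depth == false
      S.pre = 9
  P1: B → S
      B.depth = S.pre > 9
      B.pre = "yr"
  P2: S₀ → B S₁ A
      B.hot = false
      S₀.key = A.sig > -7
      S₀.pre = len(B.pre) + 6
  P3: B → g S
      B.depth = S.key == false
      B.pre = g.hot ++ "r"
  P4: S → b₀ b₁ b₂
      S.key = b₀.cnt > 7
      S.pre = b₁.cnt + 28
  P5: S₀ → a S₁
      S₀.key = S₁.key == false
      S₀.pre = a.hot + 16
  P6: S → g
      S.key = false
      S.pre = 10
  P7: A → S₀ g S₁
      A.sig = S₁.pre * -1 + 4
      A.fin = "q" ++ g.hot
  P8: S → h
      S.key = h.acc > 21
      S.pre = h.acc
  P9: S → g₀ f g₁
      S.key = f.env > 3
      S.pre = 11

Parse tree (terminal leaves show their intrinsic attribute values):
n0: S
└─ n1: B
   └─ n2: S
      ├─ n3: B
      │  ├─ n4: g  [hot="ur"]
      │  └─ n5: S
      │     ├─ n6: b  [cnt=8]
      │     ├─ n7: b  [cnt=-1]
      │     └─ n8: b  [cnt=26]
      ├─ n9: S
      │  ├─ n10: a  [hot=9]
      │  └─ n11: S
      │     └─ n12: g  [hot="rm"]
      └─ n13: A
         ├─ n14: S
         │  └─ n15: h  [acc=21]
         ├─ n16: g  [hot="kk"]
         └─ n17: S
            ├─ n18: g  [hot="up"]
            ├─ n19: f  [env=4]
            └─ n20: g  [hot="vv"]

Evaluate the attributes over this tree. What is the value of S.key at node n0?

1. n1.hot = true  [true]
2. n3.hot = false  [false]
3. n4.hot = "ur"  [terminal]
4. n6.cnt = 8  [terminal]
5. n7.cnt = -1  [terminal]
6. n8.cnt = 26  [terminal]
7. n5.key = true  [b₀.cnt > 7]
8. n5.pre = 27  [b₁.cnt + 28]
9. n3.depth = false  [S.key == false]
10. n3.pre = "urr"  [g.hot ++ "r"]
11. n10.hot = 9  [terminal]
12. n12.hot = "rm"  [terminal]
13. n11.key = false  [false]
14. n11.pre = 10  [10]
15. n9.key = true  [S₁.key == false]
16. n9.pre = 25  [a.hot + 16]
17. n15.acc = 21  [terminal]
18. n14.key = false  [h.acc > 21]
19. n14.pre = 21  [h.acc]
20. n16.hot = "kk"  [terminal]
21. n18.hot = "up"  [terminal]
22. n19.env = 4  [terminal]
23. n20.hot = "vv"  [terminal]
24. n17.key = true  [f.env > 3]
25. n17.pre = 11  [11]
26. n13.sig = -7  [S₁.pre * -1 + 4]
27. n13.fin = "qkk"  ["q" ++ g.hot]
28. n2.key = false  [A.sig > -7]
29. n2.pre = 9  [len(B.pre) + 6]
30. n1.depth = false  [S.pre > 9]
31. n1.pre = "yr"  ["yr"]
32. n0.key = true  [B.depth == false]
33. n0.pre = 9  [9]

true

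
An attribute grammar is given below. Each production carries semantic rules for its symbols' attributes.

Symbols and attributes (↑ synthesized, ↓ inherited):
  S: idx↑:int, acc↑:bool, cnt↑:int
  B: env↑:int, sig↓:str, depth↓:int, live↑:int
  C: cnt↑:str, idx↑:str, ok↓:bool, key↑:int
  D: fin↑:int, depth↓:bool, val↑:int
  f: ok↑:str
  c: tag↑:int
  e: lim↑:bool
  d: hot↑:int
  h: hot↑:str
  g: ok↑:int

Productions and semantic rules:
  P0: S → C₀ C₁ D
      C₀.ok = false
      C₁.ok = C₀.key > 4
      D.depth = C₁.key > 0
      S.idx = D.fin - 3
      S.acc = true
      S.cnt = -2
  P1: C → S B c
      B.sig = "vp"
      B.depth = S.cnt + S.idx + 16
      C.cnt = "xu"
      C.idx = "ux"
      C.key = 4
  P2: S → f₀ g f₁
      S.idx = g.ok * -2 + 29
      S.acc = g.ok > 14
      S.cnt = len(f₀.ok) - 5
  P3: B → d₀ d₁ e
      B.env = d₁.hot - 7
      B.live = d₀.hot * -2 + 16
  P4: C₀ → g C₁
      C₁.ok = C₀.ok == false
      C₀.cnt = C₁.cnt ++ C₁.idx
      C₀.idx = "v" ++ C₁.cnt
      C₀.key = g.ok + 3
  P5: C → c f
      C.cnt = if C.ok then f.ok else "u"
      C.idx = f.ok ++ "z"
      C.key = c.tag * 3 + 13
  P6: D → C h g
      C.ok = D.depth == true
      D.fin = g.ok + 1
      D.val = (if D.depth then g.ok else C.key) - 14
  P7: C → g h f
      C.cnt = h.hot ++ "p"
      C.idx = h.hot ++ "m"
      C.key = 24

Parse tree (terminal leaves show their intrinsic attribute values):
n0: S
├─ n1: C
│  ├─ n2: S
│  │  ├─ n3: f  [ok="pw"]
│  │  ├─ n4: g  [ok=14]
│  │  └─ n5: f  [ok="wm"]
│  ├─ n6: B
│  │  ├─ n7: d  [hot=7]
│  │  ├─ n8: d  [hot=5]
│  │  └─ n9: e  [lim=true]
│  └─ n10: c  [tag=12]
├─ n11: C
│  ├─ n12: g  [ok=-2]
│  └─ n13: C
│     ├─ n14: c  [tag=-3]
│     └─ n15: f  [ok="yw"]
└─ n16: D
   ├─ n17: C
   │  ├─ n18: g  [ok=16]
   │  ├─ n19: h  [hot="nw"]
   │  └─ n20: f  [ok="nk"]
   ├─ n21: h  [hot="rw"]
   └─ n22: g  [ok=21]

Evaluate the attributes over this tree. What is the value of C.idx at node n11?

"vyw"

1. n1.ok = false  [false]
2. n3.ok = "pw"  [terminal]
3. n4.ok = 14  [terminal]
4. n5.ok = "wm"  [terminal]
5. n2.idx = 1  [g.ok * -2 + 29]
6. n2.acc = false  [g.ok > 14]
7. n2.cnt = -3  [len(f₀.ok) - 5]
8. n6.sig = "vp"  ["vp"]
9. n6.depth = 14  [S.cnt + S.idx + 16]
10. n7.hot = 7  [terminal]
11. n8.hot = 5  [terminal]
12. n9.lim = true  [terminal]
13. n6.env = -2  [d₁.hot - 7]
14. n6.live = 2  [d₀.hot * -2 + 16]
15. n10.tag = 12  [terminal]
16. n1.cnt = "xu"  ["xu"]
17. n1.idx = "ux"  ["ux"]
18. n1.key = 4  [4]
19. n11.ok = false  [C₀.key > 4]
20. n12.ok = -2  [terminal]
21. n13.ok = true  [C₀.ok == false]
22. n14.tag = -3  [terminal]
23. n15.ok = "yw"  [terminal]
24. n13.cnt = "yw"  [if C.ok then f.ok else "u"]
25. n13.idx = "ywz"  [f.ok ++ "z"]
26. n13.key = 4  [c.tag * 3 + 13]
27. n11.cnt = "ywywz"  [C₁.cnt ++ C₁.idx]
28. n11.idx = "vyw"  ["v" ++ C₁.cnt]
29. n11.key = 1  [g.ok + 3]
30. n16.depth = true  [C₁.key > 0]
31. n17.ok = true  [D.depth == true]
32. n18.ok = 16  [terminal]
33. n19.hot = "nw"  [terminal]
34. n20.ok = "nk"  [terminal]
35. n17.cnt = "nwp"  [h.hot ++ "p"]
36. n17.idx = "nwm"  [h.hot ++ "m"]
37. n17.key = 24  [24]
38. n21.hot = "rw"  [terminal]
39. n22.ok = 21  [terminal]
40. n16.fin = 22  [g.ok + 1]
41. n16.val = 7  [(if D.depth then g.ok else C.key) - 14]
42. n0.idx = 19  [D.fin - 3]
43. n0.acc = true  [true]
44. n0.cnt = -2  [-2]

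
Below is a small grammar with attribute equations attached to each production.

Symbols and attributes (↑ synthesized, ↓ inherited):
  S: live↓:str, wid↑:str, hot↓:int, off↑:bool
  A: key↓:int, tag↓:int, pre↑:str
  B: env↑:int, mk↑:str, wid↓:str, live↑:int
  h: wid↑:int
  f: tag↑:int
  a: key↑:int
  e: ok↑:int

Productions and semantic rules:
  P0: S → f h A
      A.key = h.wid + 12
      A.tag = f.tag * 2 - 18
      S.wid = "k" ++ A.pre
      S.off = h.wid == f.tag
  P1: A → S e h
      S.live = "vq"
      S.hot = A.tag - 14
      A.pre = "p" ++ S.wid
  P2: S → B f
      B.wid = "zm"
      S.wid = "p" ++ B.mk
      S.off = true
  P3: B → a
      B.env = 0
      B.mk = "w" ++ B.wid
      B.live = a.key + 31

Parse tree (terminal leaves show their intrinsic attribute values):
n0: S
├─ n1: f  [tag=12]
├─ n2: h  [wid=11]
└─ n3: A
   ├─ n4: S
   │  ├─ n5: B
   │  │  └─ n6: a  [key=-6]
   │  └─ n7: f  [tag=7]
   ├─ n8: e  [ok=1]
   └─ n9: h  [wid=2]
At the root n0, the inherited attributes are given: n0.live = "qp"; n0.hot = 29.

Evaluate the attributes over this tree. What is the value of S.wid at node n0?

"kppwzm"

1. n0.live = "qp"  [given at root]
2. n0.hot = 29  [given at root]
3. n1.tag = 12  [terminal]
4. n2.wid = 11  [terminal]
5. n3.key = 23  [h.wid + 12]
6. n3.tag = 6  [f.tag * 2 - 18]
7. n4.live = "vq"  ["vq"]
8. n4.hot = -8  [A.tag - 14]
9. n5.wid = "zm"  ["zm"]
10. n6.key = -6  [terminal]
11. n5.env = 0  [0]
12. n5.mk = "wzm"  ["w" ++ B.wid]
13. n5.live = 25  [a.key + 31]
14. n7.tag = 7  [terminal]
15. n4.wid = "pwzm"  ["p" ++ B.mk]
16. n4.off = true  [true]
17. n8.ok = 1  [terminal]
18. n9.wid = 2  [terminal]
19. n3.pre = "ppwzm"  ["p" ++ S.wid]
20. n0.wid = "kppwzm"  ["k" ++ A.pre]
21. n0.off = false  [h.wid == f.tag]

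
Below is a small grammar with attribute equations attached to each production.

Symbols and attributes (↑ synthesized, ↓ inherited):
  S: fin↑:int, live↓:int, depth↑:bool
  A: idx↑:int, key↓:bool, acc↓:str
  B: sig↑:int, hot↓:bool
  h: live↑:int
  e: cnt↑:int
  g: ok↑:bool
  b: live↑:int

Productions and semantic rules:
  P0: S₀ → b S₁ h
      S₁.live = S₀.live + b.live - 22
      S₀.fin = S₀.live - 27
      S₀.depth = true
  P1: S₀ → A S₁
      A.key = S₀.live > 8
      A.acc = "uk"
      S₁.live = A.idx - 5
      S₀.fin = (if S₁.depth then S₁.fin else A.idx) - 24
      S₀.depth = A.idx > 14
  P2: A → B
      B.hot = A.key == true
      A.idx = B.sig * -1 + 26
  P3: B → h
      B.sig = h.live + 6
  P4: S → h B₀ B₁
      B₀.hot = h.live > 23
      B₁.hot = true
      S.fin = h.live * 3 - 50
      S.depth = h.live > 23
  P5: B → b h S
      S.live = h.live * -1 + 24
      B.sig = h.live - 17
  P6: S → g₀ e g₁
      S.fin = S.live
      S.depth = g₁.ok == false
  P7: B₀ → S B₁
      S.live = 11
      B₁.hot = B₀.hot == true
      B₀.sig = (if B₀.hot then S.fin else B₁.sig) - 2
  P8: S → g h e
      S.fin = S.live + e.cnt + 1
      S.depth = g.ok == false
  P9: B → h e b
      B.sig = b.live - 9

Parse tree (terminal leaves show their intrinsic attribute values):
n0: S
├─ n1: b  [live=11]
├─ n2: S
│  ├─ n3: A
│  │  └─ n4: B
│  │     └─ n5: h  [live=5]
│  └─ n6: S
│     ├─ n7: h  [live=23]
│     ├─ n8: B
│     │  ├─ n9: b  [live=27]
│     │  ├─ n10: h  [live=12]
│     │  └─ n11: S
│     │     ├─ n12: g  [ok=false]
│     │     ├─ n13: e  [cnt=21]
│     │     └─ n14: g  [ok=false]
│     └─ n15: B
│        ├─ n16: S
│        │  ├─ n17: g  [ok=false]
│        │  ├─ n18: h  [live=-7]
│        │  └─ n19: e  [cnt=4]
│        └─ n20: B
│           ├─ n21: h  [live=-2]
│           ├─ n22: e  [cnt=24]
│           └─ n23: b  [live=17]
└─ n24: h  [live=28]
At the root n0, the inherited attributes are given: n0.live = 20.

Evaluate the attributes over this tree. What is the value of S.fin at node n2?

1. n0.live = 20  [given at root]
2. n1.live = 11  [terminal]
3. n2.live = 9  [S₀.live + b.live - 22]
4. n3.key = true  [S₀.live > 8]
5. n3.acc = "uk"  ["uk"]
6. n4.hot = true  [A.key == true]
7. n5.live = 5  [terminal]
8. n4.sig = 11  [h.live + 6]
9. n3.idx = 15  [B.sig * -1 + 26]
10. n6.live = 10  [A.idx - 5]
11. n7.live = 23  [terminal]
12. n8.hot = false  [h.live > 23]
13. n9.live = 27  [terminal]
14. n10.live = 12  [terminal]
15. n11.live = 12  [h.live * -1 + 24]
16. n12.ok = false  [terminal]
17. n13.cnt = 21  [terminal]
18. n14.ok = false  [terminal]
19. n11.fin = 12  [S.live]
20. n11.depth = true  [g₁.ok == false]
21. n8.sig = -5  [h.live - 17]
22. n15.hot = true  [true]
23. n16.live = 11  [11]
24. n17.ok = false  [terminal]
25. n18.live = -7  [terminal]
26. n19.cnt = 4  [terminal]
27. n16.fin = 16  [S.live + e.cnt + 1]
28. n16.depth = true  [g.ok == false]
29. n20.hot = true  [B₀.hot == true]
30. n21.live = -2  [terminal]
31. n22.cnt = 24  [terminal]
32. n23.live = 17  [terminal]
33. n20.sig = 8  [b.live - 9]
34. n15.sig = 14  [(if B₀.hot then S.fin else B₁.sig) - 2]
35. n6.fin = 19  [h.live * 3 - 50]
36. n6.depth = false  [h.live > 23]
37. n2.fin = -9  [(if S₁.depth then S₁.fin else A.idx) - 24]
38. n2.depth = true  [A.idx > 14]
39. n24.live = 28  [terminal]
40. n0.fin = -7  [S₀.live - 27]
41. n0.depth = true  [true]

-9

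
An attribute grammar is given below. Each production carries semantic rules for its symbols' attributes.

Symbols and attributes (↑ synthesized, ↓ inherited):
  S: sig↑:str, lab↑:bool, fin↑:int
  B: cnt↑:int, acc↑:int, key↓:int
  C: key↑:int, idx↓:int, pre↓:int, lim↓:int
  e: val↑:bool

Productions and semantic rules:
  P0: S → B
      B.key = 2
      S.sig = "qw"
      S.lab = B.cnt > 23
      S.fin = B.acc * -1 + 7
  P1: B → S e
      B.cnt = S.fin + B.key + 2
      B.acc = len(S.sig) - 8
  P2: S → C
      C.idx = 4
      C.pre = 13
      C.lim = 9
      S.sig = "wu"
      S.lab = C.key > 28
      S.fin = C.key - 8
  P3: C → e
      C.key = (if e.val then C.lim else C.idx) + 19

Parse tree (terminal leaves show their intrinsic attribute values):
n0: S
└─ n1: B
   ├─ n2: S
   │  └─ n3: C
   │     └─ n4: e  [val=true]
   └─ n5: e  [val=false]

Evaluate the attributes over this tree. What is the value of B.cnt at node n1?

24

1. n1.key = 2  [2]
2. n3.idx = 4  [4]
3. n3.pre = 13  [13]
4. n3.lim = 9  [9]
5. n4.val = true  [terminal]
6. n3.key = 28  [(if e.val then C.lim else C.idx) + 19]
7. n2.sig = "wu"  ["wu"]
8. n2.lab = false  [C.key > 28]
9. n2.fin = 20  [C.key - 8]
10. n5.val = false  [terminal]
11. n1.cnt = 24  [S.fin + B.key + 2]
12. n1.acc = -6  [len(S.sig) - 8]
13. n0.sig = "qw"  ["qw"]
14. n0.lab = true  [B.cnt > 23]
15. n0.fin = 13  [B.acc * -1 + 7]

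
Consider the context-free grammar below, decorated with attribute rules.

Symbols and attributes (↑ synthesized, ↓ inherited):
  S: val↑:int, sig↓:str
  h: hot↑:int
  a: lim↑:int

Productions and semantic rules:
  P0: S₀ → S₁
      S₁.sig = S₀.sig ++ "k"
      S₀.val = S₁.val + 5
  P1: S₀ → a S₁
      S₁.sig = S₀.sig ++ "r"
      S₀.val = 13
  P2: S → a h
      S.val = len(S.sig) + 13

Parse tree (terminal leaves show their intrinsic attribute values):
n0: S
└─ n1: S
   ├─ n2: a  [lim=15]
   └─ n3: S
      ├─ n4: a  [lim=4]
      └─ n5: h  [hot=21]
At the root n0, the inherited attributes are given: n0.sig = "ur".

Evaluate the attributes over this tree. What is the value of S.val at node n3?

17

1. n0.sig = "ur"  [given at root]
2. n1.sig = "urk"  [S₀.sig ++ "k"]
3. n2.lim = 15  [terminal]
4. n3.sig = "urkr"  [S₀.sig ++ "r"]
5. n4.lim = 4  [terminal]
6. n5.hot = 21  [terminal]
7. n3.val = 17  [len(S.sig) + 13]
8. n1.val = 13  [13]
9. n0.val = 18  [S₁.val + 5]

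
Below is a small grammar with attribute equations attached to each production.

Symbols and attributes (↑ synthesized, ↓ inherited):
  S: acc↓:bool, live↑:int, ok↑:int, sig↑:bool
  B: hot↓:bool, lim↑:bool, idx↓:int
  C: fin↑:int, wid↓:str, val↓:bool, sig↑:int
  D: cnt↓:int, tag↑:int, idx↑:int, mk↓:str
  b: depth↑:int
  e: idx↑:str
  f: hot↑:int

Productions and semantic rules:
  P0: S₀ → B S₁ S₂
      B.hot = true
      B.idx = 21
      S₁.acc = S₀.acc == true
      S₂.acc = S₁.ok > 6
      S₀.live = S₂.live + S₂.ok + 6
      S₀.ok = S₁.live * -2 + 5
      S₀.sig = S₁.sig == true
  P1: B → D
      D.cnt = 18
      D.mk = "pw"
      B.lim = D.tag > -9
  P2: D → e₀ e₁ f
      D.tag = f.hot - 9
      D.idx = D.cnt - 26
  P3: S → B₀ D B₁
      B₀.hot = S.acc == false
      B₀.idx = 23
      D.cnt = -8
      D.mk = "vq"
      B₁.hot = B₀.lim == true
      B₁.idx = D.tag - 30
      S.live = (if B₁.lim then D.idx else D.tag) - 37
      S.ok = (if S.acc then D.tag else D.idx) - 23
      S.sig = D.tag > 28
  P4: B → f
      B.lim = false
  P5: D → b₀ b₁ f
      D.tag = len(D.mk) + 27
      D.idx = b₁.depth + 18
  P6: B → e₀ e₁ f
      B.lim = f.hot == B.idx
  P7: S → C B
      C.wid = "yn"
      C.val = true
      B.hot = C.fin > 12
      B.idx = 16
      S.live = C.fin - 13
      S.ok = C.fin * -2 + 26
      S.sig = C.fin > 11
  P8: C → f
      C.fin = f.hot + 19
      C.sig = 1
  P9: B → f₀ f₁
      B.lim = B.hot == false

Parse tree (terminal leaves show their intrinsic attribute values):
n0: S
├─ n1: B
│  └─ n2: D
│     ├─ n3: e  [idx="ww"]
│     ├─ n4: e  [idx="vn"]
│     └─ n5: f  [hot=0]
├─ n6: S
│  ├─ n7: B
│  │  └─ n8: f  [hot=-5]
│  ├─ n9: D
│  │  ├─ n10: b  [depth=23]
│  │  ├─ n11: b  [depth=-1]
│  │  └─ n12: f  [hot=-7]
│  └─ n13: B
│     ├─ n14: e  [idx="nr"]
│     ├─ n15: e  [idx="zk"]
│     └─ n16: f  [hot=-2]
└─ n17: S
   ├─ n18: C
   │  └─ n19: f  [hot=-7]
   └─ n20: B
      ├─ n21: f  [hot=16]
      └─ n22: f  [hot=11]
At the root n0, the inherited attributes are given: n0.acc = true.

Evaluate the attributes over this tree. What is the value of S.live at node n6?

1. n0.acc = true  [given at root]
2. n1.hot = true  [true]
3. n1.idx = 21  [21]
4. n2.cnt = 18  [18]
5. n2.mk = "pw"  ["pw"]
6. n3.idx = "ww"  [terminal]
7. n4.idx = "vn"  [terminal]
8. n5.hot = 0  [terminal]
9. n2.tag = -9  [f.hot - 9]
10. n2.idx = -8  [D.cnt - 26]
11. n1.lim = false  [D.tag > -9]
12. n6.acc = true  [S₀.acc == true]
13. n7.hot = false  [S.acc == false]
14. n7.idx = 23  [23]
15. n8.hot = -5  [terminal]
16. n7.lim = false  [false]
17. n9.cnt = -8  [-8]
18. n9.mk = "vq"  ["vq"]
19. n10.depth = 23  [terminal]
20. n11.depth = -1  [terminal]
21. n12.hot = -7  [terminal]
22. n9.tag = 29  [len(D.mk) + 27]
23. n9.idx = 17  [b₁.depth + 18]
24. n13.hot = false  [B₀.lim == true]
25. n13.idx = -1  [D.tag - 30]
26. n14.idx = "nr"  [terminal]
27. n15.idx = "zk"  [terminal]
28. n16.hot = -2  [terminal]
29. n13.lim = false  [f.hot == B.idx]
30. n6.live = -8  [(if B₁.lim then D.idx else D.tag) - 37]
31. n6.ok = 6  [(if S.acc then D.tag else D.idx) - 23]
32. n6.sig = true  [D.tag > 28]
33. n17.acc = false  [S₁.ok > 6]
34. n18.wid = "yn"  ["yn"]
35. n18.val = true  [true]
36. n19.hot = -7  [terminal]
37. n18.fin = 12  [f.hot + 19]
38. n18.sig = 1  [1]
39. n20.hot = false  [C.fin > 12]
40. n20.idx = 16  [16]
41. n21.hot = 16  [terminal]
42. n22.hot = 11  [terminal]
43. n20.lim = true  [B.hot == false]
44. n17.live = -1  [C.fin - 13]
45. n17.ok = 2  [C.fin * -2 + 26]
46. n17.sig = true  [C.fin > 11]
47. n0.live = 7  [S₂.live + S₂.ok + 6]
48. n0.ok = 21  [S₁.live * -2 + 5]
49. n0.sig = true  [S₁.sig == true]

-8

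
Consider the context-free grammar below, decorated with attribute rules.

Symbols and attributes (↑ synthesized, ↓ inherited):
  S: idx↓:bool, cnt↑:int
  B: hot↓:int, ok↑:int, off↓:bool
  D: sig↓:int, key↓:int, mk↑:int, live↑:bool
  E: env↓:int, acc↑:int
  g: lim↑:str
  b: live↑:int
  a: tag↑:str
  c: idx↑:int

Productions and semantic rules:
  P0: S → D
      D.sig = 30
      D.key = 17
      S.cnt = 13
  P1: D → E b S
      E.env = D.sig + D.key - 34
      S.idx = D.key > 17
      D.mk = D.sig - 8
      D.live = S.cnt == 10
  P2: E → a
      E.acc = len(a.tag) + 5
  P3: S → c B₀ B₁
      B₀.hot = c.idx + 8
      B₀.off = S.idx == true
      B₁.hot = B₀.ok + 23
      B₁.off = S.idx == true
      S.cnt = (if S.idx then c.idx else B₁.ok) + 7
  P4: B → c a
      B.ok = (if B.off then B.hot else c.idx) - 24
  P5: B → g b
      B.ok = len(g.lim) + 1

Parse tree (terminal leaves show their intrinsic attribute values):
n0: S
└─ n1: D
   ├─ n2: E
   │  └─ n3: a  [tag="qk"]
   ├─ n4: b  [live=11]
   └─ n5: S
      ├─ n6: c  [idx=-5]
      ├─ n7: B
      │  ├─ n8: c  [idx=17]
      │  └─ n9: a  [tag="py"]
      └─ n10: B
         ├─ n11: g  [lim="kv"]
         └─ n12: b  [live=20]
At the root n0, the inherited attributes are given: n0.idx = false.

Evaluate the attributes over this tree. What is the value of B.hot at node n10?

1. n0.idx = false  [given at root]
2. n1.sig = 30  [30]
3. n1.key = 17  [17]
4. n2.env = 13  [D.sig + D.key - 34]
5. n3.tag = "qk"  [terminal]
6. n2.acc = 7  [len(a.tag) + 5]
7. n4.live = 11  [terminal]
8. n5.idx = false  [D.key > 17]
9. n6.idx = -5  [terminal]
10. n7.hot = 3  [c.idx + 8]
11. n7.off = false  [S.idx == true]
12. n8.idx = 17  [terminal]
13. n9.tag = "py"  [terminal]
14. n7.ok = -7  [(if B.off then B.hot else c.idx) - 24]
15. n10.hot = 16  [B₀.ok + 23]
16. n10.off = false  [S.idx == true]
17. n11.lim = "kv"  [terminal]
18. n12.live = 20  [terminal]
19. n10.ok = 3  [len(g.lim) + 1]
20. n5.cnt = 10  [(if S.idx then c.idx else B₁.ok) + 7]
21. n1.mk = 22  [D.sig - 8]
22. n1.live = true  [S.cnt == 10]
23. n0.cnt = 13  [13]

16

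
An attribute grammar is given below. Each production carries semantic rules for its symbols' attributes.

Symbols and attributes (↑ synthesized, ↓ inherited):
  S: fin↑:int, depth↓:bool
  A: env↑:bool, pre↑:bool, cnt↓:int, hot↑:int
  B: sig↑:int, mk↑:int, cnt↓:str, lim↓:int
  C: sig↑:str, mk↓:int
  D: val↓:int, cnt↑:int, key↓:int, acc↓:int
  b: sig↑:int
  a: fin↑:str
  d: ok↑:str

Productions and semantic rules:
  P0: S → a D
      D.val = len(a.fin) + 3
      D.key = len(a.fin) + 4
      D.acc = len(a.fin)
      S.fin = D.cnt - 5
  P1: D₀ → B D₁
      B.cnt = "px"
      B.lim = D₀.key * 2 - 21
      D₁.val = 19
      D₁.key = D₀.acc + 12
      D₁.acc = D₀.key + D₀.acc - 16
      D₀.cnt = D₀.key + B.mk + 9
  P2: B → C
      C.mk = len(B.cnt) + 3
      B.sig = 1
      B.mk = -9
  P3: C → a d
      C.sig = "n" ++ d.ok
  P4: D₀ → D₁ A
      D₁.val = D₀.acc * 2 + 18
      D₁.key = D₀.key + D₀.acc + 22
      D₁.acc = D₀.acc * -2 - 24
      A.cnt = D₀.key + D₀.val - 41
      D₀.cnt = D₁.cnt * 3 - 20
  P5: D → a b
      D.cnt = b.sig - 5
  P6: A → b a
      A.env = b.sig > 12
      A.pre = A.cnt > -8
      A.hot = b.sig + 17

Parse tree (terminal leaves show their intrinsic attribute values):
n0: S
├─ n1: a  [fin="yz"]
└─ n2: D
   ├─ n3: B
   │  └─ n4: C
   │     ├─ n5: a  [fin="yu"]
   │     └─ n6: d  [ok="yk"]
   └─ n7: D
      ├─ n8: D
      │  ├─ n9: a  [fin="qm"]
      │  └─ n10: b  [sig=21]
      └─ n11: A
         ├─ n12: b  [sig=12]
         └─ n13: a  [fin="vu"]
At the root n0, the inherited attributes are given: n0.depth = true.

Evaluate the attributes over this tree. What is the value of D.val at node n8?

1. n0.depth = true  [given at root]
2. n1.fin = "yz"  [terminal]
3. n2.val = 5  [len(a.fin) + 3]
4. n2.key = 6  [len(a.fin) + 4]
5. n2.acc = 2  [len(a.fin)]
6. n3.cnt = "px"  ["px"]
7. n3.lim = -9  [D₀.key * 2 - 21]
8. n4.mk = 5  [len(B.cnt) + 3]
9. n5.fin = "yu"  [terminal]
10. n6.ok = "yk"  [terminal]
11. n4.sig = "nyk"  ["n" ++ d.ok]
12. n3.sig = 1  [1]
13. n3.mk = -9  [-9]
14. n7.val = 19  [19]
15. n7.key = 14  [D₀.acc + 12]
16. n7.acc = -8  [D₀.key + D₀.acc - 16]
17. n8.val = 2  [D₀.acc * 2 + 18]
18. n8.key = 28  [D₀.key + D₀.acc + 22]
19. n8.acc = -8  [D₀.acc * -2 - 24]
20. n9.fin = "qm"  [terminal]
21. n10.sig = 21  [terminal]
22. n8.cnt = 16  [b.sig - 5]
23. n11.cnt = -8  [D₀.key + D₀.val - 41]
24. n12.sig = 12  [terminal]
25. n13.fin = "vu"  [terminal]
26. n11.env = false  [b.sig > 12]
27. n11.pre = false  [A.cnt > -8]
28. n11.hot = 29  [b.sig + 17]
29. n7.cnt = 28  [D₁.cnt * 3 - 20]
30. n2.cnt = 6  [D₀.key + B.mk + 9]
31. n0.fin = 1  [D.cnt - 5]

2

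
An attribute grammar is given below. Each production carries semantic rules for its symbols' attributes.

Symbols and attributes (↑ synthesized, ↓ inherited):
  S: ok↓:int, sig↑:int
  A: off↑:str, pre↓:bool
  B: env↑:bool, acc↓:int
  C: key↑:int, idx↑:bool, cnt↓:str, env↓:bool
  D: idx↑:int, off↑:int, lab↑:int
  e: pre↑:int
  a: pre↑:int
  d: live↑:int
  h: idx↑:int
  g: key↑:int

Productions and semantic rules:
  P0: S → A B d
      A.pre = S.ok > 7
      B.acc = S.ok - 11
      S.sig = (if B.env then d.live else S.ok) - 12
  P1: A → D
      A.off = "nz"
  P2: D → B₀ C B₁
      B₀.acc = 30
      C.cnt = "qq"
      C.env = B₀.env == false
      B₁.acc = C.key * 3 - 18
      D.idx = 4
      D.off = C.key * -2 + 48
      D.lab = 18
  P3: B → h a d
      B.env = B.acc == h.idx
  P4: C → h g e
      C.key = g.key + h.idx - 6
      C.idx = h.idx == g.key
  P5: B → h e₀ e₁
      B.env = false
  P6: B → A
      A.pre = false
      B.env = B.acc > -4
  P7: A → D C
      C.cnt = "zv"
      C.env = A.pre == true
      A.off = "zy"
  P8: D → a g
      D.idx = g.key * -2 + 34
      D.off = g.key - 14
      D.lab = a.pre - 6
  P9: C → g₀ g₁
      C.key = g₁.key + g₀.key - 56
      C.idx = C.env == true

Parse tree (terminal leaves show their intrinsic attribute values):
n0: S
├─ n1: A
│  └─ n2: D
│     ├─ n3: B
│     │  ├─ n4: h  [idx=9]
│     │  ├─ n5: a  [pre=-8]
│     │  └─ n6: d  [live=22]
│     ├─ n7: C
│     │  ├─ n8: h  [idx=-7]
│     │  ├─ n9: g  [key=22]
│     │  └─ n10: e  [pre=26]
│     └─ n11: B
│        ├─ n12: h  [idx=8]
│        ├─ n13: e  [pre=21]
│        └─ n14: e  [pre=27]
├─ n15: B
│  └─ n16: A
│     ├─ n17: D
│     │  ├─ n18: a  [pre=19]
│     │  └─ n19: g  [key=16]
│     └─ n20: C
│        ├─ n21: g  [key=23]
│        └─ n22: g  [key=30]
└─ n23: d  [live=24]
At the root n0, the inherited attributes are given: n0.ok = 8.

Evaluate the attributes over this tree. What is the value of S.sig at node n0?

12

1. n0.ok = 8  [given at root]
2. n1.pre = true  [S.ok > 7]
3. n3.acc = 30  [30]
4. n4.idx = 9  [terminal]
5. n5.pre = -8  [terminal]
6. n6.live = 22  [terminal]
7. n3.env = false  [B.acc == h.idx]
8. n7.cnt = "qq"  ["qq"]
9. n7.env = true  [B₀.env == false]
10. n8.idx = -7  [terminal]
11. n9.key = 22  [terminal]
12. n10.pre = 26  [terminal]
13. n7.key = 9  [g.key + h.idx - 6]
14. n7.idx = false  [h.idx == g.key]
15. n11.acc = 9  [C.key * 3 - 18]
16. n12.idx = 8  [terminal]
17. n13.pre = 21  [terminal]
18. n14.pre = 27  [terminal]
19. n11.env = false  [false]
20. n2.idx = 4  [4]
21. n2.off = 30  [C.key * -2 + 48]
22. n2.lab = 18  [18]
23. n1.off = "nz"  ["nz"]
24. n15.acc = -3  [S.ok - 11]
25. n16.pre = false  [false]
26. n18.pre = 19  [terminal]
27. n19.key = 16  [terminal]
28. n17.idx = 2  [g.key * -2 + 34]
29. n17.off = 2  [g.key - 14]
30. n17.lab = 13  [a.pre - 6]
31. n20.cnt = "zv"  ["zv"]
32. n20.env = false  [A.pre == true]
33. n21.key = 23  [terminal]
34. n22.key = 30  [terminal]
35. n20.key = -3  [g₁.key + g₀.key - 56]
36. n20.idx = false  [C.env == true]
37. n16.off = "zy"  ["zy"]
38. n15.env = true  [B.acc > -4]
39. n23.live = 24  [terminal]
40. n0.sig = 12  [(if B.env then d.live else S.ok) - 12]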